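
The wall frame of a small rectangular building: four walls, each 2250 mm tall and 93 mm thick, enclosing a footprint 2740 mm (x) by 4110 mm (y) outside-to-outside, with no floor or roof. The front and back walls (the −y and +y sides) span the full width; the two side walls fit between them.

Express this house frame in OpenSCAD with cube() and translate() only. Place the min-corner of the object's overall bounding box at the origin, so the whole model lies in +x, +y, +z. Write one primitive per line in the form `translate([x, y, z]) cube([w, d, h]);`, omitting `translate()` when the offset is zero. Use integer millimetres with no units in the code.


cube([2740, 93, 2250]);
translate([0, 4017, 0]) cube([2740, 93, 2250]);
translate([0, 93, 0]) cube([93, 3924, 2250]);
translate([2647, 93, 0]) cube([93, 3924, 2250]);


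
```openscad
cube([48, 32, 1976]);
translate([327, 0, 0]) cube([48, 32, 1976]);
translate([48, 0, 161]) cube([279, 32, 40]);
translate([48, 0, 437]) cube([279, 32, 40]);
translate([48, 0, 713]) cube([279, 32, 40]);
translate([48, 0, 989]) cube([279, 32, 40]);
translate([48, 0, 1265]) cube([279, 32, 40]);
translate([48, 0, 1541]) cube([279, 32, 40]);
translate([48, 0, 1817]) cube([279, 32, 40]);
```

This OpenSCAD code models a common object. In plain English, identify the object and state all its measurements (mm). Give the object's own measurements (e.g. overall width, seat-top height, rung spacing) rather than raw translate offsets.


A straight ladder. Two 48×32 mm vertical rails, 1976 mm tall, stand 375 mm apart (outside-to-outside) with their front faces coplanar on the −y side. 7 rungs, each 32 mm deep and 40 mm tall, span between the inner faces of the rails, front faces flush with the rails. The lowest rung's underside is at z = 161 mm and rungs are spaced 276 mm apart (underside to underside).


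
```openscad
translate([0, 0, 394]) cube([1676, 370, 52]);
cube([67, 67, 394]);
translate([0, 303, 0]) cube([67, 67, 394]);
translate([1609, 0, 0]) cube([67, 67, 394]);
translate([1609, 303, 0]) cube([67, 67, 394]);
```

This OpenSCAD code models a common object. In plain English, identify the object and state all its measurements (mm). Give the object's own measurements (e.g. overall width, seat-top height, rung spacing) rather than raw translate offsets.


A long wooden bench with a 1676 mm (x) × 370 mm (y) seat, 52 mm thick, its top surface 446 mm above the floor. Four 67 mm square legs at the seat corners, flush with the edges, run from z = 0 to the seat underside.


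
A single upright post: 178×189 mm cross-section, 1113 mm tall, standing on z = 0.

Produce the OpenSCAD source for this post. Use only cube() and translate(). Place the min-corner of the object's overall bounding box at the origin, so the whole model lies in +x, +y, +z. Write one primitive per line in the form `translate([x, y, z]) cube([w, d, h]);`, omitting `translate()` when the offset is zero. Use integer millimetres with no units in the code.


cube([178, 189, 1113]);


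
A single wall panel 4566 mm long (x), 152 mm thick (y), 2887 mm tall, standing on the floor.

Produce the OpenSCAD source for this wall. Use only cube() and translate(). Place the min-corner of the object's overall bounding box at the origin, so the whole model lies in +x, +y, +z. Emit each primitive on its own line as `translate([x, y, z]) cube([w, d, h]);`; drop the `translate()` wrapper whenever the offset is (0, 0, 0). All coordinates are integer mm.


cube([4566, 152, 2887]);


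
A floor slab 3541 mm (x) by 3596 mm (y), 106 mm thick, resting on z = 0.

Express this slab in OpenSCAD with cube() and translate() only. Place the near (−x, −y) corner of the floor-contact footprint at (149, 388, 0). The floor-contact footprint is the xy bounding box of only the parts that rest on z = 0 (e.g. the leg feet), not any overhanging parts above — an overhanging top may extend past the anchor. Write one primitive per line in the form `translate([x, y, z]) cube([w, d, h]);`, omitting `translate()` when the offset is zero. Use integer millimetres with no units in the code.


translate([149, 388, 0]) cube([3541, 3596, 106]);


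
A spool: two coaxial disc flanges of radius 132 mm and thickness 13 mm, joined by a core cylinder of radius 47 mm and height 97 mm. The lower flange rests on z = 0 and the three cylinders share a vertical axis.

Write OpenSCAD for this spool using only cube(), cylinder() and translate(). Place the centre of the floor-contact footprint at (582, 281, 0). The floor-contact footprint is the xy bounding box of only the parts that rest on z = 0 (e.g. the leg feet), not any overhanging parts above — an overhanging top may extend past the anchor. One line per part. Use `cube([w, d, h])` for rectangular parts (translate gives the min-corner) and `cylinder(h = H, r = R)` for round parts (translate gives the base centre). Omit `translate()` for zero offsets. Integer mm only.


translate([582, 281, 0]) cylinder(h = 13, r = 132);
translate([582, 281, 13]) cylinder(h = 97, r = 47);
translate([582, 281, 110]) cylinder(h = 13, r = 132);


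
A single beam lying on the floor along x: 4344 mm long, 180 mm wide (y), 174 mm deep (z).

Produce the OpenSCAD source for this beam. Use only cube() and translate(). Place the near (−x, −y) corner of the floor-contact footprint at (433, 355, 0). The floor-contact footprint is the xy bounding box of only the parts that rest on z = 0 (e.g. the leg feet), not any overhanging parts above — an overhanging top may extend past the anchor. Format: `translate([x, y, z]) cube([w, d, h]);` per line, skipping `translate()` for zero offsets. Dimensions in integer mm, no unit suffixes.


translate([433, 355, 0]) cube([4344, 180, 174]);


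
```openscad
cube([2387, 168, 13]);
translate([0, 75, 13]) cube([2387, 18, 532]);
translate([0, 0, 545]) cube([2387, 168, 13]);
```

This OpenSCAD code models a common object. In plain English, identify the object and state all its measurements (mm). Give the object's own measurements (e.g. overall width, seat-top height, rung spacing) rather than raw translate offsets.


An I-beam lying along x, 2387 mm long. Overall section height 558 mm. Two flanges 168 mm wide (y) and 13 mm thick, one on the floor and one at the top; a web 18 mm thick runs between them, centred on the flange width.


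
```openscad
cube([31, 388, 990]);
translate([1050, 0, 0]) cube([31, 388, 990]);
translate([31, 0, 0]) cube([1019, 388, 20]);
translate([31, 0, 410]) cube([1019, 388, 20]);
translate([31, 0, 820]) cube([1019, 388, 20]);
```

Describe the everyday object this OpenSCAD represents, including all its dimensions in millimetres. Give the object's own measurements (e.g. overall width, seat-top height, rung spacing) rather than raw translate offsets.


An open bookshelf. Two side panels, each 31 mm thick, 388 mm deep and 990 mm tall, stand 1081 mm apart (outside-to-outside). Between them sit 3 shelves, each 20 mm thick and 388 mm deep, spanning the full gap between the sides. The bottom shelf rests on the floor (its underside at z = 0) and the clear gap between one shelf's top and the next shelf's underside is 390 mm.


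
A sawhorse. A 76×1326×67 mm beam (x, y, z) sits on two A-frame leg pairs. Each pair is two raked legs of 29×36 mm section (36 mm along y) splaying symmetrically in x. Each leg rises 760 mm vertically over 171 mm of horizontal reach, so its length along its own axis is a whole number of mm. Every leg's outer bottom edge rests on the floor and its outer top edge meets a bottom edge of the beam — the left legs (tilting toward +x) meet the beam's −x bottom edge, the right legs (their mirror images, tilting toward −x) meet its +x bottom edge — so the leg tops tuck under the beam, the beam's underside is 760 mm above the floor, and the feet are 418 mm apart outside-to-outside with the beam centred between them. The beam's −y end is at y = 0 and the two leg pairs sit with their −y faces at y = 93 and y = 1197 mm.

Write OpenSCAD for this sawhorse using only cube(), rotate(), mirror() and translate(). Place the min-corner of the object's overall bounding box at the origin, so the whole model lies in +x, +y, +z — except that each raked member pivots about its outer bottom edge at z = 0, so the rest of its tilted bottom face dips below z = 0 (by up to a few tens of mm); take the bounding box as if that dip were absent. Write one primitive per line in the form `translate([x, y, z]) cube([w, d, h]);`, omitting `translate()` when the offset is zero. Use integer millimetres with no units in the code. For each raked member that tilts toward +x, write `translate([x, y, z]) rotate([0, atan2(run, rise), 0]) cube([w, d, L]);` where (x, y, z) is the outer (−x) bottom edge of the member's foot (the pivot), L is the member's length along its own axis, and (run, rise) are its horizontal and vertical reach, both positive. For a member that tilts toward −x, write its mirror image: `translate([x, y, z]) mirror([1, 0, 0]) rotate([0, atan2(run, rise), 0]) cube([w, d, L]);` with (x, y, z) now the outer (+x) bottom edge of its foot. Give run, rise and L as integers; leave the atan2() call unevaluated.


translate([171, 0, 760]) cube([76, 1326, 67]);
translate([0, 93, 0]) rotate([0, atan2(171, 760), 0]) cube([29, 36, 779]);
translate([418, 93, 0]) mirror([1, 0, 0]) rotate([0, atan2(171, 760), 0]) cube([29, 36, 779]);
translate([0, 1197, 0]) rotate([0, atan2(171, 760), 0]) cube([29, 36, 779]);
translate([418, 1197, 0]) mirror([1, 0, 0]) rotate([0, atan2(171, 760), 0]) cube([29, 36, 779]);


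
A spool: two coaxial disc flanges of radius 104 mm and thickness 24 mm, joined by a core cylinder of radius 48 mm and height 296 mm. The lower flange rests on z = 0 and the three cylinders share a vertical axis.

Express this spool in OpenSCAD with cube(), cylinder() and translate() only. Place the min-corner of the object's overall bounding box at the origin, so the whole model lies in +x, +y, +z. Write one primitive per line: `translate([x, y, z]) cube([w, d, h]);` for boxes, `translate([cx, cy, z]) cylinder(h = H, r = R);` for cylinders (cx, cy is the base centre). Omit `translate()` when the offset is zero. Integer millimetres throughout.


translate([104, 104, 0]) cylinder(h = 24, r = 104);
translate([104, 104, 24]) cylinder(h = 296, r = 48);
translate([104, 104, 320]) cylinder(h = 24, r = 104);


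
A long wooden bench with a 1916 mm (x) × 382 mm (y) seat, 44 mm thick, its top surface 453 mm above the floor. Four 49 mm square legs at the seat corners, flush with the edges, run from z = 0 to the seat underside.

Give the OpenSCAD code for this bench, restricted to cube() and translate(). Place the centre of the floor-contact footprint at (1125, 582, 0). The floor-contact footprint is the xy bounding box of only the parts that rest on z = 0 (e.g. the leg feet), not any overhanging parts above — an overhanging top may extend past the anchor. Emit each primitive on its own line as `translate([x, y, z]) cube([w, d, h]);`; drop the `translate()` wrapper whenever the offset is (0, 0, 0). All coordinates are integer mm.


// leg_h = 453 − 44 = 409
translate([167, 391, 409]) cube([1916, 382, 44]);
translate([167, 391, 0]) cube([49, 49, 409]);
translate([167, 724, 0]) cube([49, 49, 409]);
translate([2034, 391, 0]) cube([49, 49, 409]);
translate([2034, 724, 0]) cube([49, 49, 409]);


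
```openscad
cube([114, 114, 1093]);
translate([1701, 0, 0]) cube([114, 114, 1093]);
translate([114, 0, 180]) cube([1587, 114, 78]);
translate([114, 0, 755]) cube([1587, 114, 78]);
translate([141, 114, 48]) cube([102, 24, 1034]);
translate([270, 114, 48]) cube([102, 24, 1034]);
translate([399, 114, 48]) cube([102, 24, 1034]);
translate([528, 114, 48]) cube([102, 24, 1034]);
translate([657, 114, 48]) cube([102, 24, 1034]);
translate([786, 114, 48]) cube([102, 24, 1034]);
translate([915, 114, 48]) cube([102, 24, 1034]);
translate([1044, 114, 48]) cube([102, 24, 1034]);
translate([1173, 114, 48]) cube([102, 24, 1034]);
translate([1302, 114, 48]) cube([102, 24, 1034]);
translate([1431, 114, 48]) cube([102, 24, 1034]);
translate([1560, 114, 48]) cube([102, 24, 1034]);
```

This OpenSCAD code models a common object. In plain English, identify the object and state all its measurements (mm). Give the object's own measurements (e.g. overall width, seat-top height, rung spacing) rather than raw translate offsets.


A fence section. Two 114×114 mm posts, 1093 mm tall, stand on the floor with a clear span of 1587 mm between their inner faces. Two horizontal rails of 114×78 mm section span the gap between the posts with their undersides at z = 180 mm and z = 755 mm, flush with the posts' −y face. 12 pickets, each 102 mm wide, 24 mm thick and 1034 mm tall, are fixed to the +y face of the rails with their bottoms at z = 48 mm, spaced across the span with a 27 mm gap after the −x post and between neighbouring pickets, with 39 mm left before the +x post.


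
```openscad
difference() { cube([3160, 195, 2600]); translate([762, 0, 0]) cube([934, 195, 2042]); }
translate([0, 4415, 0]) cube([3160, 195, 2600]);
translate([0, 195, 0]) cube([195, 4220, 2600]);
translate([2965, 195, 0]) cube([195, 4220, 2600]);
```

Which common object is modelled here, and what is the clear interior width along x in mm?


A single room. The interior width is 2770 mm.

Four walls enclosing a rectangle with a door in the front wall — a room. Outside width 3160 minus two 195 mm walls gives 2770 mm.


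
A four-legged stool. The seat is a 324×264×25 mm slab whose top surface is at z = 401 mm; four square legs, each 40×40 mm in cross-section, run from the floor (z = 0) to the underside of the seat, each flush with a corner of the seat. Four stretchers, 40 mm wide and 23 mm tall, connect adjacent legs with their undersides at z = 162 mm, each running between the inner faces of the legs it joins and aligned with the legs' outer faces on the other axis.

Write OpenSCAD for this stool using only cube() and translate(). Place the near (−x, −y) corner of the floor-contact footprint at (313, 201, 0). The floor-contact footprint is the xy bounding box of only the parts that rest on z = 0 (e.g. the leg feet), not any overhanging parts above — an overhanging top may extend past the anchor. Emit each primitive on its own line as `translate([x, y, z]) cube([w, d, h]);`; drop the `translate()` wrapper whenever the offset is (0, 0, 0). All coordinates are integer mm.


translate([313, 201, 376]) cube([324, 264, 25]);
translate([313, 201, 0]) cube([40, 40, 376]);
translate([597, 201, 0]) cube([40, 40, 376]);
translate([313, 425, 0]) cube([40, 40, 376]);
translate([597, 425, 0]) cube([40, 40, 376]);
translate([353, 201, 162]) cube([244, 40, 23]);
translate([353, 425, 162]) cube([244, 40, 23]);
translate([313, 241, 162]) cube([40, 184, 23]);
translate([597, 241, 162]) cube([40, 184, 23]);


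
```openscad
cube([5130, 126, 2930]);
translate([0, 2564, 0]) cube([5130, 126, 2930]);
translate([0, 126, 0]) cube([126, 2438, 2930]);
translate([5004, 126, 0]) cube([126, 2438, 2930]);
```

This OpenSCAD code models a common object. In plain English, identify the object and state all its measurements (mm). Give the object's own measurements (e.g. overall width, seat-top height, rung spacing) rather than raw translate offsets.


The wall frame of a small rectangular building: four walls, each 2930 mm tall and 126 mm thick, enclosing a footprint 5130 mm (x) by 2690 mm (y) outside-to-outside, with no floor or roof. The front and back walls (the −y and +y sides) span the full width; the two side walls fit between them.


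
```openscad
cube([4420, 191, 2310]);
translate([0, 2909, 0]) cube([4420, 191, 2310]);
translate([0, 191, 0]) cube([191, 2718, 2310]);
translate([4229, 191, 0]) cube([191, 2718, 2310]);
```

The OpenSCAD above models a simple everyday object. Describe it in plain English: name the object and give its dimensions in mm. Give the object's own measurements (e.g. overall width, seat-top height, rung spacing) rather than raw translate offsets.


The wall frame of a small rectangular building: four walls, each 2310 mm tall and 191 mm thick, enclosing a footprint 4420 mm (x) by 3100 mm (y) outside-to-outside, with no floor or roof. The front and back walls (the −y and +y sides) span the full width; the two side walls fit between them.


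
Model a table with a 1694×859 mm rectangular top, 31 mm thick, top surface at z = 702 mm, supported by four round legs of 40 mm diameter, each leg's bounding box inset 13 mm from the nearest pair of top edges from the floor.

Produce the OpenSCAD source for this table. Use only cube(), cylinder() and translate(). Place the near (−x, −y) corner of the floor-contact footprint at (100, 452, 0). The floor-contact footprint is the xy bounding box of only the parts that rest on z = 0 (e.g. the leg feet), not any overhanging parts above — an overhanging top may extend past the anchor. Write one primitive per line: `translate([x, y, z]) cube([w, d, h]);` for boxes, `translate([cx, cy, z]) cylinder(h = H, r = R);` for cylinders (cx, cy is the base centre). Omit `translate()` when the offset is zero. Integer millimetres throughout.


translate([87, 439, 671]) cube([1694, 859, 31]);
translate([120, 472, 0]) cylinder(h = 671, r = 20);
translate([1748, 472, 0]) cylinder(h = 671, r = 20);
translate([120, 1265, 0]) cylinder(h = 671, r = 20);
translate([1748, 1265, 0]) cylinder(h = 671, r = 20);


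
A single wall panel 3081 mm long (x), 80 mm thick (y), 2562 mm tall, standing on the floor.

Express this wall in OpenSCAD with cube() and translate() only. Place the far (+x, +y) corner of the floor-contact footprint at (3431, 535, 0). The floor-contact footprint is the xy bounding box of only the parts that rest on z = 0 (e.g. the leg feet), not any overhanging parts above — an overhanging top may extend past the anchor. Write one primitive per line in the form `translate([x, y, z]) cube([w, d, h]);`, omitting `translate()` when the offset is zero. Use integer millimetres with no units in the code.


translate([350, 455, 0]) cube([3081, 80, 2562]);


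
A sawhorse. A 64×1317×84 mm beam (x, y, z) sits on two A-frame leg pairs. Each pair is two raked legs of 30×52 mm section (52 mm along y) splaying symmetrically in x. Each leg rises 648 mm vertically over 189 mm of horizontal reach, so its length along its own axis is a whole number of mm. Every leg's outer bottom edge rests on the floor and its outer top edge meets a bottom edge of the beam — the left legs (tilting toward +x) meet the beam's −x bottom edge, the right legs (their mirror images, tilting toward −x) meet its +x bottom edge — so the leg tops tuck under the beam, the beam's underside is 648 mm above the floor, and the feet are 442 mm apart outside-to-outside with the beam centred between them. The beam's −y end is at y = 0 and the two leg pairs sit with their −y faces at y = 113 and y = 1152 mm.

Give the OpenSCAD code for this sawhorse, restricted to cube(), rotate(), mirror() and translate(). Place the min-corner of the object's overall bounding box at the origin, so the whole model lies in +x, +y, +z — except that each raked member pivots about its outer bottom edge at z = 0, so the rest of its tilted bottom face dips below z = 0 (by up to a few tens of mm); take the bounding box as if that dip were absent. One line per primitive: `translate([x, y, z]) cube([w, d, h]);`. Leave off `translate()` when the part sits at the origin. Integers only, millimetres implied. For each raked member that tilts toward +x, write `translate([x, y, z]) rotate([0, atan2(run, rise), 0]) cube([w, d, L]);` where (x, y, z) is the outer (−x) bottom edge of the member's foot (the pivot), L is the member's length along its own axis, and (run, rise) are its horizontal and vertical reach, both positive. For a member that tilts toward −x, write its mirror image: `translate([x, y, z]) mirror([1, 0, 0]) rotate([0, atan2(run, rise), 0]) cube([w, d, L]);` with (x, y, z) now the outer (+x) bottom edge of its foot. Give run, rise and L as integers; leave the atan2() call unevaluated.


translate([189, 0, 648]) cube([64, 1317, 84]);
translate([0, 113, 0]) rotate([0, atan2(189, 648), 0]) cube([30, 52, 675]);
translate([442, 113, 0]) mirror([1, 0, 0]) rotate([0, atan2(189, 648), 0]) cube([30, 52, 675]);
translate([0, 1152, 0]) rotate([0, atan2(189, 648), 0]) cube([30, 52, 675]);
translate([442, 1152, 0]) mirror([1, 0, 0]) rotate([0, atan2(189, 648), 0]) cube([30, 52, 675]);


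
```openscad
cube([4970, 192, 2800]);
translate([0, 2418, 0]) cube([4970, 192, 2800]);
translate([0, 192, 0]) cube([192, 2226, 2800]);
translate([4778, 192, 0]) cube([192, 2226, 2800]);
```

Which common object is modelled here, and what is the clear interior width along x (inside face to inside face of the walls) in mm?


A house (or room) frame. The interior width is 4586 mm.

Four 2800 mm walls enclosing a rectangle with no floor or roof — a room or house frame. Outside width is 4970 mm and wall thickness is 192 mm, so the interior width is 4970 − 2 × 192 = 4586 mm.


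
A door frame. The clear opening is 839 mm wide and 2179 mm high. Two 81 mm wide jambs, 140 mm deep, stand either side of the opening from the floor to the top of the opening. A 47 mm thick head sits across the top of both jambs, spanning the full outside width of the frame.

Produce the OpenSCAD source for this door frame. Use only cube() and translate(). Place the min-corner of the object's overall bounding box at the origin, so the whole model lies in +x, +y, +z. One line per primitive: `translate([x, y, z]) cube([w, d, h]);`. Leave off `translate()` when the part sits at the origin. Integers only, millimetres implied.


cube([81, 140, 2179]);
translate([920, 0, 0]) cube([81, 140, 2179]);
translate([0, 0, 2179]) cube([1001, 140, 47]);


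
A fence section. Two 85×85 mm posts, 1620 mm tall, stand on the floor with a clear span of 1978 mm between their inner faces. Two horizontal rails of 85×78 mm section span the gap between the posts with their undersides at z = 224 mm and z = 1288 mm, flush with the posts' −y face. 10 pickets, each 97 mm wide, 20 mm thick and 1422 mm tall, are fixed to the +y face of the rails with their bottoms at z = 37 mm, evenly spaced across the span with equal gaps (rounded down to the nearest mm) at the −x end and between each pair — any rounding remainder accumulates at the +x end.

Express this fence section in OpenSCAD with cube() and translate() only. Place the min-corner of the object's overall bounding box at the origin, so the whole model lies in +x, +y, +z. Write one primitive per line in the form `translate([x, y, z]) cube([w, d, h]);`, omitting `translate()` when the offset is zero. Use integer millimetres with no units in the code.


cube([85, 85, 1620]);
translate([2063, 0, 0]) cube([85, 85, 1620]);
translate([85, 0, 224]) cube([1978, 85, 78]);
translate([85, 0, 1288]) cube([1978, 85, 78]);
translate([176, 85, 37]) cube([97, 20, 1422]);
translate([364, 85, 37]) cube([97, 20, 1422]);
translate([552, 85, 37]) cube([97, 20, 1422]);
translate([740, 85, 37]) cube([97, 20, 1422]);
translate([928, 85, 37]) cube([97, 20, 1422]);
translate([1116, 85, 37]) cube([97, 20, 1422]);
translate([1304, 85, 37]) cube([97, 20, 1422]);
translate([1492, 85, 37]) cube([97, 20, 1422]);
translate([1680, 85, 37]) cube([97, 20, 1422]);
translate([1868, 85, 37]) cube([97, 20, 1422]);


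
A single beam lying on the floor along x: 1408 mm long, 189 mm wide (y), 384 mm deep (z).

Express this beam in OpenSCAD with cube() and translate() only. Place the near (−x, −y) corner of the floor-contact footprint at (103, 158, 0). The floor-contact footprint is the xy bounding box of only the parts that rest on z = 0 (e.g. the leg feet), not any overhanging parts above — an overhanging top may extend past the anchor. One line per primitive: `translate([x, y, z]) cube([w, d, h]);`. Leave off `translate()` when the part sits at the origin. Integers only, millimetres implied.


translate([103, 158, 0]) cube([1408, 189, 384]);


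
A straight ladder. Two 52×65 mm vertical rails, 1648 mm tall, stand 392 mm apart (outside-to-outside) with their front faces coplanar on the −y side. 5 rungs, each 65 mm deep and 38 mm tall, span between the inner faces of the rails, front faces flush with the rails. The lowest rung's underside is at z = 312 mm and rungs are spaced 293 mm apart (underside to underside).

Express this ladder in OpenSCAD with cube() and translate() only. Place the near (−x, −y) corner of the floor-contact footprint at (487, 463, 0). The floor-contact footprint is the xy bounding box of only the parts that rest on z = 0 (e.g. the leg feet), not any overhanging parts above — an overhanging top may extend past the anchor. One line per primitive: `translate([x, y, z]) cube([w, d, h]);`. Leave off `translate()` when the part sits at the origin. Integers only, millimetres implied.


translate([487, 463, 0]) cube([52, 65, 1648]);
translate([827, 463, 0]) cube([52, 65, 1648]);
translate([539, 463, 312]) cube([288, 65, 38]);
translate([539, 463, 605]) cube([288, 65, 38]);
translate([539, 463, 898]) cube([288, 65, 38]);
translate([539, 463, 1191]) cube([288, 65, 38]);
translate([539, 463, 1484]) cube([288, 65, 38]);


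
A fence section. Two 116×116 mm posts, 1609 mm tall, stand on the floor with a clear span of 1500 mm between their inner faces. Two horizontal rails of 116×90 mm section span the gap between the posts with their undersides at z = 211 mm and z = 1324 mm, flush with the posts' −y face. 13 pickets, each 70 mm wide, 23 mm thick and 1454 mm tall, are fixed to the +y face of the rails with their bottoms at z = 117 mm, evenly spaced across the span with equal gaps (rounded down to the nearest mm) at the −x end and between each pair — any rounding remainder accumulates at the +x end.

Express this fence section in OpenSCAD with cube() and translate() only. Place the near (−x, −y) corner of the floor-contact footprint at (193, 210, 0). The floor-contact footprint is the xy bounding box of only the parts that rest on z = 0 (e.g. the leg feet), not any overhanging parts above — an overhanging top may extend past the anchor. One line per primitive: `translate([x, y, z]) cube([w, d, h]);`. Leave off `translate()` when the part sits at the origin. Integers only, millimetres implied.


translate([193, 210, 0]) cube([116, 116, 1609]);
translate([1809, 210, 0]) cube([116, 116, 1609]);
translate([309, 210, 211]) cube([1500, 116, 90]);
translate([309, 210, 1324]) cube([1500, 116, 90]);
translate([351, 326, 117]) cube([70, 23, 1454]);
translate([463, 326, 117]) cube([70, 23, 1454]);
translate([575, 326, 117]) cube([70, 23, 1454]);
translate([687, 326, 117]) cube([70, 23, 1454]);
translate([799, 326, 117]) cube([70, 23, 1454]);
translate([911, 326, 117]) cube([70, 23, 1454]);
translate([1023, 326, 117]) cube([70, 23, 1454]);
translate([1135, 326, 117]) cube([70, 23, 1454]);
translate([1247, 326, 117]) cube([70, 23, 1454]);
translate([1359, 326, 117]) cube([70, 23, 1454]);
translate([1471, 326, 117]) cube([70, 23, 1454]);
translate([1583, 326, 117]) cube([70, 23, 1454]);
translate([1695, 326, 117]) cube([70, 23, 1454]);


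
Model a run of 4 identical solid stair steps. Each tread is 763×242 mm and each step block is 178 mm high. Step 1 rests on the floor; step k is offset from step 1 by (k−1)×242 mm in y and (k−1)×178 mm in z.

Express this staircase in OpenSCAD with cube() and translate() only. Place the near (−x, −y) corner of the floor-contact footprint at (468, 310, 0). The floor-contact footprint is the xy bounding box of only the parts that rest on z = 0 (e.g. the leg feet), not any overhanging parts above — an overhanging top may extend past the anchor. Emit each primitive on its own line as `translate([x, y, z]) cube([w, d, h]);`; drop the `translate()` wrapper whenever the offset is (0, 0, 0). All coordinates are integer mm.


translate([468, 310, 0]) cube([763, 242, 178]);
translate([468, 552, 178]) cube([763, 242, 178]);
translate([468, 794, 356]) cube([763, 242, 178]);
translate([468, 1036, 534]) cube([763, 242, 178]);


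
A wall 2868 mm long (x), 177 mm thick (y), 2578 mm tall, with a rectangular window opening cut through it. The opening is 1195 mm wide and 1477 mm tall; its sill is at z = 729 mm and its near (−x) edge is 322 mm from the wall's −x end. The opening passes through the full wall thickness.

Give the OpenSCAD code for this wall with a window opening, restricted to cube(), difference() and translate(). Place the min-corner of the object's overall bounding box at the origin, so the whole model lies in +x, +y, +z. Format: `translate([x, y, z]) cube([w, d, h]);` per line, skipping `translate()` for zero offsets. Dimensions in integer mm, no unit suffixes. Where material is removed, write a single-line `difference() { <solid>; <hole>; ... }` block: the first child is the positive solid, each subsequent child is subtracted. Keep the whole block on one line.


difference() { cube([2868, 177, 2578]); translate([322, 0, 729]) cube([1195, 177, 1477]); }


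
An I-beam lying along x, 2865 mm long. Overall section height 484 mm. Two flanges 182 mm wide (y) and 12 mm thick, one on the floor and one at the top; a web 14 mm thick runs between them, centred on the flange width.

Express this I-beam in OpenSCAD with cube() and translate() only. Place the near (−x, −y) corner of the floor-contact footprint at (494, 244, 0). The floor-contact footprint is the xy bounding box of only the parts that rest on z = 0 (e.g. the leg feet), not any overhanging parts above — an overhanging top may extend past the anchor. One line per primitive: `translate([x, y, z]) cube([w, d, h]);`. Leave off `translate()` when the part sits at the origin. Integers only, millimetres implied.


translate([494, 244, 0]) cube([2865, 182, 12]);
translate([494, 328, 12]) cube([2865, 14, 460]);
translate([494, 244, 472]) cube([2865, 182, 12]);


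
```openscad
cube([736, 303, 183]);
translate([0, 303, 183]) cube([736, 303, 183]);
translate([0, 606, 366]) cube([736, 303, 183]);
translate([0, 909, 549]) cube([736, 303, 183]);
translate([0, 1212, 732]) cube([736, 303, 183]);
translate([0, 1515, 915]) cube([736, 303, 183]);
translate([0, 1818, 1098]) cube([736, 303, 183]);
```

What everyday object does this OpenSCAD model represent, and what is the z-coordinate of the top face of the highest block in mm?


A staircase. The total rise is 1281 mm.

7 identical blocks, each offset up and back from the previous — a staircase. Each step is 183 mm tall and there are 7 of them, so the total rise is 7 × 183 = 1281 mm.


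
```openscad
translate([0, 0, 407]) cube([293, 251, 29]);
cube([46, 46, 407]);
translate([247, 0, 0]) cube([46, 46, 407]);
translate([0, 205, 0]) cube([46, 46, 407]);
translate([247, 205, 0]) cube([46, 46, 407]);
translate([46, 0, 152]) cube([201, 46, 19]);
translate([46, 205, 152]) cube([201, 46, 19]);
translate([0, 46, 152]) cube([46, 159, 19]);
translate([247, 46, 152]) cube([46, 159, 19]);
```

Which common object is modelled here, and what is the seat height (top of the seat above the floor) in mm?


A stool. The seat height is 436 mm.

A 293×251×29 slab at z = 407 on four corner posts — a stool. The seat top is 407 + 29 = 436 mm.


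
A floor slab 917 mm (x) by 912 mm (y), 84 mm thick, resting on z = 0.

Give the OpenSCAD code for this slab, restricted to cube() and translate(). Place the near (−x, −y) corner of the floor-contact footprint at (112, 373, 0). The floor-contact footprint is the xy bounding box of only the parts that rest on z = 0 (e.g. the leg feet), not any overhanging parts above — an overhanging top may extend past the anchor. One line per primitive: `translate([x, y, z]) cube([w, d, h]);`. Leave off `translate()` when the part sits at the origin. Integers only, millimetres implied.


translate([112, 373, 0]) cube([917, 912, 84]);


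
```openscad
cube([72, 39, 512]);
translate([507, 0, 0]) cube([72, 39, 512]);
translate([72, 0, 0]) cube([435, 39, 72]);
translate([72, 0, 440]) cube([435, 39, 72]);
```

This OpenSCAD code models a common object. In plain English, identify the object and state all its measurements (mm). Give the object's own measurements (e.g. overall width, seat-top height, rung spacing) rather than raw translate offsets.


A rectangular picture frame lying in the x–z plane (depth along y). The opening is 435 mm wide (x) by 368 mm tall (z), surrounded by a border 72 mm wide on all four sides. The frame is 39 mm deep and is made of two full-height vertical stiles with two horizontal rails fitted between them.


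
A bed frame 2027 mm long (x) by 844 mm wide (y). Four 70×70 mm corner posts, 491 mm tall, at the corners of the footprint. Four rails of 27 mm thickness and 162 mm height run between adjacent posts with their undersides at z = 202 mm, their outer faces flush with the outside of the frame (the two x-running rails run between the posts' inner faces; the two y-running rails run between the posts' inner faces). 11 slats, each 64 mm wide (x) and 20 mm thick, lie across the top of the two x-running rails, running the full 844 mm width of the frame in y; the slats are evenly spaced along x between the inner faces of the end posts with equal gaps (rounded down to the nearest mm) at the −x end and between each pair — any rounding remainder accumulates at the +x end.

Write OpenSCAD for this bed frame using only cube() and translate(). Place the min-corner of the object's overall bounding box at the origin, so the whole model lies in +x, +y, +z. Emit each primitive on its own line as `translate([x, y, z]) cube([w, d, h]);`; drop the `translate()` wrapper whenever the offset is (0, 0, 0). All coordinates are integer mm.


// slat z = rail_z + rail_h = 202 + 162 = 364
// slat gap = ⌊(1887 − 11·64) / 12⌋ = 98
cube([70, 70, 491]);
translate([0, 774, 0]) cube([70, 70, 491]);
translate([1957, 0, 0]) cube([70, 70, 491]);
translate([1957, 774, 0]) cube([70, 70, 491]);
translate([70, 0, 202]) cube([1887, 27, 162]);
translate([70, 817, 202]) cube([1887, 27, 162]);
translate([0, 70, 202]) cube([27, 704, 162]);
translate([2000, 70, 202]) cube([27, 704, 162]);
translate([168, 0, 364]) cube([64, 844, 20]);
translate([330, 0, 364]) cube([64, 844, 20]);
translate([492, 0, 364]) cube([64, 844, 20]);
translate([654, 0, 364]) cube([64, 844, 20]);
translate([816, 0, 364]) cube([64, 844, 20]);
translate([978, 0, 364]) cube([64, 844, 20]);
translate([1140, 0, 364]) cube([64, 844, 20]);
translate([1302, 0, 364]) cube([64, 844, 20]);
translate([1464, 0, 364]) cube([64, 844, 20]);
translate([1626, 0, 364]) cube([64, 844, 20]);
translate([1788, 0, 364]) cube([64, 844, 20]);


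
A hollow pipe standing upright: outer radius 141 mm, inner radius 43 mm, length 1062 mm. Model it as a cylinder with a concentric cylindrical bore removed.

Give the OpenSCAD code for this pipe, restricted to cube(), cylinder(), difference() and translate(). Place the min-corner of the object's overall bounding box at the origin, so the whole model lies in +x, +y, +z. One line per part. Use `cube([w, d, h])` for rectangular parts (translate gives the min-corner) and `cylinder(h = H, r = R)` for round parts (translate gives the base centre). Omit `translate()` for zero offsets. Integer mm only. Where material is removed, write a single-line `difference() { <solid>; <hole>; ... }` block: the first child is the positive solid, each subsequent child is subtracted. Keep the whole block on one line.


difference() { translate([141, 141, 0]) cylinder(h = 1062, r = 141); translate([141, 141, 0]) cylinder(h = 1062, r = 43); }


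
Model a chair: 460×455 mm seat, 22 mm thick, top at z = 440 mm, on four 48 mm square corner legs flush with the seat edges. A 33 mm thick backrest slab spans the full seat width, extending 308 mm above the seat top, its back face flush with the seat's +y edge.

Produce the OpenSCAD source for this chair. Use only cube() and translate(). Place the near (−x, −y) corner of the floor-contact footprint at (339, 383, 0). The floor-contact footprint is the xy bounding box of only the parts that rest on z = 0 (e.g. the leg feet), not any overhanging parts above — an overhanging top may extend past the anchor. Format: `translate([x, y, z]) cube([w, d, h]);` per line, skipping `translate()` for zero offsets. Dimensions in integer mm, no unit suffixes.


translate([339, 383, 418]) cube([460, 455, 22]);
translate([339, 383, 0]) cube([48, 48, 418]);
translate([751, 383, 0]) cube([48, 48, 418]);
translate([339, 790, 0]) cube([48, 48, 418]);
translate([751, 790, 0]) cube([48, 48, 418]);
translate([339, 805, 440]) cube([460, 33, 308]);


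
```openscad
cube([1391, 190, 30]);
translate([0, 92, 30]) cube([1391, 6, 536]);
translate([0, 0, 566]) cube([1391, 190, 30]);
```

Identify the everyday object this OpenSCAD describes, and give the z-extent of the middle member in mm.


An I-beam. The web height is 536 mm.

Two wide flanges with a thin centred web — an I-beam. Overall 596 mm minus two 30 mm flanges gives a web of 596 − 2·30 = 536 mm.


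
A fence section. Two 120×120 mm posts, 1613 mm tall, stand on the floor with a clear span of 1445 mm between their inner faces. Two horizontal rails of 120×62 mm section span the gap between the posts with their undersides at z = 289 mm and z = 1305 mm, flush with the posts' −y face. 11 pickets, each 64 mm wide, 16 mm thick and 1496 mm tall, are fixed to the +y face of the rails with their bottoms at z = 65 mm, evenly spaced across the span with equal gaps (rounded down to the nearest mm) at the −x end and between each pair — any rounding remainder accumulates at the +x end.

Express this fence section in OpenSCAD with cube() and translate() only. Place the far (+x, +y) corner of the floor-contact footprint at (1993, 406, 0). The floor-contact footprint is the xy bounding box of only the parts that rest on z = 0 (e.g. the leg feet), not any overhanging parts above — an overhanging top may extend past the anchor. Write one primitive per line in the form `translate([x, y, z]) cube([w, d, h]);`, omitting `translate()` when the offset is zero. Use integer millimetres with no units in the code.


translate([308, 286, 0]) cube([120, 120, 1613]);
translate([1873, 286, 0]) cube([120, 120, 1613]);
translate([428, 286, 289]) cube([1445, 120, 62]);
translate([428, 286, 1305]) cube([1445, 120, 62]);
translate([489, 406, 65]) cube([64, 16, 1496]);
translate([614, 406, 65]) cube([64, 16, 1496]);
translate([739, 406, 65]) cube([64, 16, 1496]);
translate([864, 406, 65]) cube([64, 16, 1496]);
translate([989, 406, 65]) cube([64, 16, 1496]);
translate([1114, 406, 65]) cube([64, 16, 1496]);
translate([1239, 406, 65]) cube([64, 16, 1496]);
translate([1364, 406, 65]) cube([64, 16, 1496]);
translate([1489, 406, 65]) cube([64, 16, 1496]);
translate([1614, 406, 65]) cube([64, 16, 1496]);
translate([1739, 406, 65]) cube([64, 16, 1496]);


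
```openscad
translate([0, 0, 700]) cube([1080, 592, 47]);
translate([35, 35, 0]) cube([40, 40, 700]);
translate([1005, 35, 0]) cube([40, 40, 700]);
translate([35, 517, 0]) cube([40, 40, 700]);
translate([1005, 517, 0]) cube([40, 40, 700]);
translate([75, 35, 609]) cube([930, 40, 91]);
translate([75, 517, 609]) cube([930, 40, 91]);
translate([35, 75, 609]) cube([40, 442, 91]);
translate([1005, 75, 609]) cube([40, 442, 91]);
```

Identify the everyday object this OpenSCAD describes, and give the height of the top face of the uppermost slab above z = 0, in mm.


A table. The table height is 747 mm.

A 1080×592×47 slab sits at z = 700 on four 40 mm square posts — a table. The top surface is at 700 + 47 = 747 mm.


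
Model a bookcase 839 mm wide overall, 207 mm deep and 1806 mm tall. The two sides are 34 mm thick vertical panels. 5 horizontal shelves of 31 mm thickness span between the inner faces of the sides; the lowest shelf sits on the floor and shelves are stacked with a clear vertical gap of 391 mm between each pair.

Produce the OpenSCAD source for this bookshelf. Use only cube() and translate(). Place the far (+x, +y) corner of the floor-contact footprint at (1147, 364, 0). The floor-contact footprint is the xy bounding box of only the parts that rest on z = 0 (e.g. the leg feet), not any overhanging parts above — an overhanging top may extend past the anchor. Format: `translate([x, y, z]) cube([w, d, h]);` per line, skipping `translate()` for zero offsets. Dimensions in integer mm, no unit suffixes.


translate([308, 157, 0]) cube([34, 207, 1806]);
translate([1113, 157, 0]) cube([34, 207, 1806]);
translate([342, 157, 0]) cube([771, 207, 31]);
translate([342, 157, 422]) cube([771, 207, 31]);
translate([342, 157, 844]) cube([771, 207, 31]);
translate([342, 157, 1266]) cube([771, 207, 31]);
translate([342, 157, 1688]) cube([771, 207, 31]);
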